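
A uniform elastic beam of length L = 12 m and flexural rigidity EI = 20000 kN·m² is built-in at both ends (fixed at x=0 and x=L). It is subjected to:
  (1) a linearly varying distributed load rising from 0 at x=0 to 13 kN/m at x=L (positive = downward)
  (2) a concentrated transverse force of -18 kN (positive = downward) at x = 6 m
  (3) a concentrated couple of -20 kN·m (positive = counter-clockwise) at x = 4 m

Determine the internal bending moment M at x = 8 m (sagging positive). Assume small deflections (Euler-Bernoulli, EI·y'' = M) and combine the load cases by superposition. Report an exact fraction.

M(8) = 1151/45 kN·m

Load 1 — triangular load w₀=13 kN/m (0→w₀ over full span):
  M_1 = 3w₀Lx/20 - w₀L²/30 - w₀x³/(6L) = 3·13·12·8/20 - 13·12²/30 - 13·8³/(6·12) = 1456/45 kN·m
Load 2 — point force P=-18 kN at a=6 m (b=L-a=6):
  M_2 = Pa²(a+3b)(L-x)/L³ - Pa²b/L²  [x>a] = (-18)·6²·(6+3·6)·(12-8)/12³ - (-18)·6²·6/12² = -9 kN·m
Load 3 — applied couple M₀=-20 kN·m at a=4 m (b=L-a=8):
  M_3 = R_Ax - M_A - M₀  [x>a] with R_A=-20/9, M_A=0 = (-20/9)·8 - 0 - (-20) = 20/9 kN·m
Superposition: M = Σ M_i = 1151/45 kN·m ≈ 25.577778 kN·m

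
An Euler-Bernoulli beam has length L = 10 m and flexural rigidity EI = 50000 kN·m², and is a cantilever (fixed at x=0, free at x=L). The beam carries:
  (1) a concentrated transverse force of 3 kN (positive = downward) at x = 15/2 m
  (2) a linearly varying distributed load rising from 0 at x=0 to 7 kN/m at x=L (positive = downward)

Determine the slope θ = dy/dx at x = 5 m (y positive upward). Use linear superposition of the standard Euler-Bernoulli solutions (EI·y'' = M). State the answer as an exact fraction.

Load 1 — point force P=3 kN at a=15/2 m (b=L-a=5/2):
  θ_1 = -Px(2a-x)/(2EI)  [x≤a] = -3·5·(2·(15/2)-5)/(2·50000) = -3/2000 rad
Load 2 — triangular load w₀=7 kN/m (0→w₀ over full span):
  θ_2 = (w₀Lx²/4-w₀L²x/3-w₀x⁴/(24L))/EI = (7·10·5²/4-7·10²·5/3-7·5⁴/(24·10))/50000 = -287/19200 rad
Superposition: θ = Σ θ_i = -1579/96000 rad ≈ -0.016448 rad

θ(5) = -1579/96000 rad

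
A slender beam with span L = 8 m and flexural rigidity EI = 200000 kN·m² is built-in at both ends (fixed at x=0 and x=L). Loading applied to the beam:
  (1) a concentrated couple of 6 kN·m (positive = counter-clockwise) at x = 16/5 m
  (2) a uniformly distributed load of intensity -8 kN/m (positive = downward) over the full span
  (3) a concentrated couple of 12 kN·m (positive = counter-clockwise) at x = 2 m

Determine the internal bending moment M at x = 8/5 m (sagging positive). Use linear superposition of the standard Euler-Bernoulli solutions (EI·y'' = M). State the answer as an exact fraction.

M(8/5) = 11497/1500 kN·m

Load 1 — applied couple M₀=6 kN·m at a=16/5 m (b=L-a=24/5):
  M_1 = R_Ax - M_A  [x≤a] with R_A=27/25, M_A=18/25 = (27/25)·(8/5) - (18/25) = 126/125 kN·m
Load 2 — uniform load w=-8 kN/m over full span:
  M_2 = wLx/2 - wL²/12 - wx²/2 = (-8)·8·(8/5)/2 - (-8)·8²/12 - (-8)·(8/5)²/2 = 128/75 kN·m
Load 3 — applied couple M₀=12 kN·m at a=2 m (b=L-a=6):
  M_3 = R_Ax - M_A  [x≤a] with R_A=27/16, M_A=-9/4 = (27/16)·(8/5) - (-9/4) = 99/20 kN·m
Superposition: M = Σ M_i = 11497/1500 kN·m ≈ 7.664667 kN·m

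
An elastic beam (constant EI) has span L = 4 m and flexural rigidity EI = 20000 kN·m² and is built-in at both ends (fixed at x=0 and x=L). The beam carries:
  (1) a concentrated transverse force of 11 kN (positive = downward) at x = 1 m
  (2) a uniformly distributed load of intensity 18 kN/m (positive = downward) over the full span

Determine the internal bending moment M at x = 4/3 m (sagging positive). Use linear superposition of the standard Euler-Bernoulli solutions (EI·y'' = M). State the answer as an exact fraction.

M(4/3) = 505/48 kN·m

Load 1 — point force P=11 kN at a=1 m (b=L-a=3):
  M_1 = Pa²(a+3b)(L-x)/L³ - Pa²b/L²  [x>a] = 11·1²·(1+3·3)·(4-(4/3))/4³ - 11·1²·3/4² = 121/48 kN·m
Load 2 — uniform load w=18 kN/m over full span:
  M_2 = wLx/2 - wL²/12 - wx²/2 = 18·4·(4/3)/2 - 18·4²/12 - 18·(4/3)²/2 = 8 kN·m
Superposition: M = Σ M_i = 505/48 kN·m ≈ 10.520833 kN·m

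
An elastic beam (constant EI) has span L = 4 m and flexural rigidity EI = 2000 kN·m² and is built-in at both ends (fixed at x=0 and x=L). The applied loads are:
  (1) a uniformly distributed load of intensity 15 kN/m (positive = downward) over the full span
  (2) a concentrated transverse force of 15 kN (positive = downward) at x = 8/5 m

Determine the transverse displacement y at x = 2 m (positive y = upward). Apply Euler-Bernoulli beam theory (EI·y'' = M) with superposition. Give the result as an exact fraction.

Load 1 — uniform load w=15 kN/m over full span:
  y_1 = -wx²(L-x)²/(24EI) = -15·2²·(4-2)²/(24·2000) = -1/200 m
Load 2 — point force P=15 kN at a=8/5 m (b=L-a=12/5):
  y_2 = -Pa²(L-x)²(3bL-(3b+a)(L-x))/(6L³EI)  [x>a] = -15·(8/5)²·(4-2)²·(3·(12/5)·4-(3·(12/5)+(8/5))·(4-2))/(6·4³·2000) = -7/3125 m
Superposition: y = Σ y_i = -181/25000 m ≈ -0.007240 m

y(2) = -181/25000 m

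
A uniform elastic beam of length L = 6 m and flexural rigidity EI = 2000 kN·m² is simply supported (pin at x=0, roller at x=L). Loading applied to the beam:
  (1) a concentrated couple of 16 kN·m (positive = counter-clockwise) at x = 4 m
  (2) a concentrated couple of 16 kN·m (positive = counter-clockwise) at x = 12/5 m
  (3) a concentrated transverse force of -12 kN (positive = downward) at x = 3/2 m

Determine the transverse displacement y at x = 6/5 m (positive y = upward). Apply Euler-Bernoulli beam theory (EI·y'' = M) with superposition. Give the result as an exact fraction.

y(6/5) = 1603/200000 m

Load 1 — applied couple M₀=16 kN·m at a=4 m (b=L-a=2):
  y_1 = (M₀x³/(6L)+C₁x)/EI  [x≤a] with C₁=M₀(3b²-L²)/(6L)=-32/3 = (16·(6/5)³/(6·6)+(-32/3)·(6/5))/2000 = -94/15625 m
Load 2 — applied couple M₀=16 kN·m at a=12/5 m (b=L-a=18/5):
  y_2 = (M₀x³/(6L)+C₁x)/EI  [x≤a] with C₁=M₀(3b²-L²)/(6L)=32/25 = (16·(6/5)³/(6·6)+(32/25)·(6/5))/2000 = 18/15625 m
Load 3 — point force P=-12 kN at a=3/2 m (b=L-a=9/2):
  y_3 = -Pbx(L²-b²-x²)/(6LEI)  [x≤a] = -(-12)·(9/2)·(6/5)·(6²-(9/2)²-(6/5)²)/(6·6·2000) = 12879/1000000 m
Superposition: y = Σ y_i = 1603/200000 m ≈ 0.008015 m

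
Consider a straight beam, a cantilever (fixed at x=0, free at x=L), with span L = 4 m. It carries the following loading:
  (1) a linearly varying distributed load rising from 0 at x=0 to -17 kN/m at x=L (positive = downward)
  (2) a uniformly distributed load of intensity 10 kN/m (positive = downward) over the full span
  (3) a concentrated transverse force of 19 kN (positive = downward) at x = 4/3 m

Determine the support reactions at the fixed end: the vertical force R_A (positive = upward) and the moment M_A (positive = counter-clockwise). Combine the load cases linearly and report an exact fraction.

Load 1 — triangular load w₀=-17 kN/m (0→w₀ over full span):
  R_A = w₀L/2 = (-17)·4/2 = -34 kN
  M_A = w₀L²/3 = (-17)·4²/3 = -272/3 kN·m
Load 2 — uniform load w=10 kN/m over full span:
  R_A = wL = 10·4 = 40 kN
  M_A = wL²/2 = 10·4²/2 = 80 kN·m
Load 3 — point force P=19 kN at a=4/3 m (b=L-a=8/3):
  R_A = P = 19 kN
  M_A = Pa = 19·(4/3) = 76/3 kN·m
Superposition: R_A = 25 kN, M_A = 44/3 kN·m

R_A = 25 kN, M_A = 44/3 kN·m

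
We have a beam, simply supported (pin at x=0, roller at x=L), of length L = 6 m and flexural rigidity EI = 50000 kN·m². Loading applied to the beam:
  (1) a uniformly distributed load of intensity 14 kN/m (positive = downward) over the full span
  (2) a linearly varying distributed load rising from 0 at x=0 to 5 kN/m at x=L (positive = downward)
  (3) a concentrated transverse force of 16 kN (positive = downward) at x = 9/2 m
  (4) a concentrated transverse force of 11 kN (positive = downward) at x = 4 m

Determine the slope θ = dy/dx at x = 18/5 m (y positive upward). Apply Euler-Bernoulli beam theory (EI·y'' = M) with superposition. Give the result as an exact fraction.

Load 1 — uniform load w=14 kN/m over full span:
  θ_1 = -w(L³-6Lx²+4x³)/(24EI) = -14·(6³-6·6·(18/5)²+4·(18/5)³)/(24·50000) = 2331/3125000 rad
Load 2 — triangular load w₀=5 kN/m (0→w₀ over full span):
  θ_2 = -w₀(7L⁴-30L²x²+15x⁴)/(360LEI) = -5·(7·6⁴-30·6²·(18/5)²+15·(18/5)⁴)/(360·6·50000) = 87/781250 rad
Load 3 — point force P=16 kN at a=9/2 m (b=L-a=3/2):
  θ_3 = -Pb(L²-b²-3x²)/(6LEI)  [x≤a] = -16·(3/2)·(6²-(3/2)²-3·(18/5)²)/(6·6·50000) = 171/2500000 rad
Load 4 — point force P=11 kN at a=4 m (b=L-a=2):
  θ_4 = -Pb(L²-b²-3x²)/(6LEI)  [x≤a] = -11·2·(6²-2²-3·(18/5)²)/(6·6·50000) = 473/5625000 rad
Superposition: θ = Σ θ_i = 113599/112500000 rad ≈ 0.001010 rad

θ(18/5) = 113599/112500000 rad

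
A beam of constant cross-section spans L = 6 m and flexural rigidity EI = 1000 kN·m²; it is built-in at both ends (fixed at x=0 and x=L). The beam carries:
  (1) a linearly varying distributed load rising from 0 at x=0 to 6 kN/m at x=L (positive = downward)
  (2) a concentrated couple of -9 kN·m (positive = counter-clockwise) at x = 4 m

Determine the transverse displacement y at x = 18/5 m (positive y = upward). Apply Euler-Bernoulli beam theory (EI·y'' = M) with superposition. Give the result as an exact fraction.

y(18/5) = -45441/7812500 m

Load 1 — triangular load w₀=6 kN/m (0→w₀ over full span):
  y_1 = -w₀x²(L-x)²(x+2L)/(120LEI) = -6·(18/5)²·(6-(18/5))²·((18/5)+2·6)/(120·6·1000) = -18954/1953125 m
Load 2 — applied couple M₀=-9 kN·m at a=4 m (b=L-a=2):
  y_2 = (R_Ax³/6 - M_Ax²/2)/EI  [x≤a] with R_A=-2, M_A=-3 = ((-2)·(18/5)³/6 - (-3)·(18/5)²/2)/1000 = 243/62500 m
Superposition: y = Σ y_i = -45441/7812500 m ≈ -0.005816 m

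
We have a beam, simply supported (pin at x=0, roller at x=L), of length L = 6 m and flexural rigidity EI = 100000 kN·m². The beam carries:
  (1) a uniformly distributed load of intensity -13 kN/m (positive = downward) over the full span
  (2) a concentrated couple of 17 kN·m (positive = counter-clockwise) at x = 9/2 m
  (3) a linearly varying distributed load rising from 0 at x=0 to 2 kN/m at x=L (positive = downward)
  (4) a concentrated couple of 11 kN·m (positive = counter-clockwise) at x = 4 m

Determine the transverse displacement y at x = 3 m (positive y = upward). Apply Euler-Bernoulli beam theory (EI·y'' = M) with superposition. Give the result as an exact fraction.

Load 1 — uniform load w=-13 kN/m over full span:
  y_1 = -wx(L³-2Lx²+x³)/(24EI) = -(-13)·3·(6³-2·6·3²+3³)/(24·100000) = 351/160000 m
Load 2 — applied couple M₀=17 kN·m at a=9/2 m (b=L-a=3/2):
  y_2 = (M₀x³/(6L)+C₁x)/EI  [x≤a] with C₁=M₀(3b²-L²)/(6L)=-221/16 = (17·3³/(6·6)+(-221/16)·3)/100000 = -459/1600000 m
Load 3 — triangular load w₀=2 kN/m (0→w₀ over full span):
  y_3 = -w₀x(7L⁴-10L²x²+3x⁴)/(360LEI) = -2·3·(7·6⁴-10·6²·3²+3·3⁴)/(360·6·100000) = -27/160000 m
Load 4 — applied couple M₀=11 kN·m at a=4 m (b=L-a=2):
  y_4 = (M₀x³/(6L)+C₁x)/EI  [x≤a] with C₁=M₀(3b²-L²)/(6L)=-22/3 = (11·3³/(6·6)+(-22/3)·3)/100000 = -11/80000 m
Superposition: y = Σ y_i = 2561/1600000 m ≈ 0.001601 m

y(3) = 2561/1600000 m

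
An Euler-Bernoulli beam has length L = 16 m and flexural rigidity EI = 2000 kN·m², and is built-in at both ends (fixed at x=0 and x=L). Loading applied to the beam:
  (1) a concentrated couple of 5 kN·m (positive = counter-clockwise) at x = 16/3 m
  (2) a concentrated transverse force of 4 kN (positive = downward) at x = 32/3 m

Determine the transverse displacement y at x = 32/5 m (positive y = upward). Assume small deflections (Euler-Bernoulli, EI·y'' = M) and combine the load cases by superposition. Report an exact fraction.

y(32/5) = -23048/1265625 m

Load 1 — applied couple M₀=5 kN·m at a=16/3 m (b=L-a=32/3):
  y_1 = (R_Ax³/6 - M_Ax²/2 - M₀(x-a)²/2)/EI  [x>a] with R_A=5/12, M_A=0 = ((5/12)·(32/5)³/6 - 0·(32/5)²/2 - 5·((32/5)-(16/3))²/2)/2000 = 24/3125 m
Load 2 — point force P=4 kN at a=32/3 m (b=L-a=16/3):
  y_2 = -Pb²x²(3aL-(3a+b)x)/(6L³EI)  [x≤a] = -4·(16/3)²·(32/5)²·(3·(32/3)·16-(3·(32/3)+(16/3))·(32/5))/(6·16³·2000) = -32768/1265625 m
Superposition: y = Σ y_i = -23048/1265625 m ≈ -0.018211 m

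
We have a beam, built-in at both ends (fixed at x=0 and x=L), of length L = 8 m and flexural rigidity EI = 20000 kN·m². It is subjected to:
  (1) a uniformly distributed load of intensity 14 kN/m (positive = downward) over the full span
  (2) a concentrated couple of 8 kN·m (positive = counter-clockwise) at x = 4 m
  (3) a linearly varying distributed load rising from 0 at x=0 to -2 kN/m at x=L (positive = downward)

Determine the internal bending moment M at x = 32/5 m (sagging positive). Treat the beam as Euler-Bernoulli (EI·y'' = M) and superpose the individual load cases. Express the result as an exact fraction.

M(32/5) = -1334/375 kN·m

Load 1 — uniform load w=14 kN/m over full span:
  M_1 = wLx/2 - wL²/12 - wx²/2 = 14·8·(32/5)/2 - 14·8²/12 - 14·(32/5)²/2 = -224/75 kN·m
Load 2 — applied couple M₀=8 kN·m at a=4 m (b=L-a=4):
  M_2 = R_Ax - M_A - M₀  [x>a] with R_A=3/2, M_A=2 = (3/2)·(32/5) - 2 - 8 = -2/5 kN·m
Load 3 — triangular load w₀=-2 kN/m (0→w₀ over full span):
  M_3 = 3w₀Lx/20 - w₀L²/30 - w₀x³/(6L) = 3·(-2)·8·(32/5)/20 - (-2)·8²/30 - (-2)·(32/5)³/(6·8) = -64/375 kN·m
Superposition: M = Σ M_i = -1334/375 kN·m ≈ -3.557333 kN·m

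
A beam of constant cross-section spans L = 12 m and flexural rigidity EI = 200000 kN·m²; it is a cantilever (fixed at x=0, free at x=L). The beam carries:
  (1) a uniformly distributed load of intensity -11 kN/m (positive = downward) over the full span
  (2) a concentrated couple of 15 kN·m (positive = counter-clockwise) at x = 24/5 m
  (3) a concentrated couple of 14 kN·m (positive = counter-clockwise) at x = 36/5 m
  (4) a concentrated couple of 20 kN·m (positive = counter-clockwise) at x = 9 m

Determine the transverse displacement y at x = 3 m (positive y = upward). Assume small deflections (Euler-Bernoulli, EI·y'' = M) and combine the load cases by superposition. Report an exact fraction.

Load 1 — uniform load w=-11 kN/m over full span:
  y_1 = -wx²(x²-4Lx+6L²)/(24EI) = -(-11)·3²·(3²-4·12·3+6·12²)/(24·200000) = 24057/1600000 m
Load 2 — applied couple M₀=15 kN·m at a=24/5 m (b=L-a=36/5):
  y_2 = M₀x²/(2EI)  [x≤a] = 15·3²/(2·200000) = 27/80000 m
Load 3 — applied couple M₀=14 kN·m at a=36/5 m (b=L-a=24/5):
  y_3 = M₀x²/(2EI)  [x≤a] = 14·3²/(2·200000) = 63/200000 m
Load 4 — applied couple M₀=20 kN·m at a=9 m (b=L-a=3):
  y_4 = M₀x²/(2EI)  [x≤a] = 20·3²/(2·200000) = 9/20000 m
Superposition: y = Σ y_i = 25821/1600000 m ≈ 0.016138 m

y(3) = 25821/1600000 m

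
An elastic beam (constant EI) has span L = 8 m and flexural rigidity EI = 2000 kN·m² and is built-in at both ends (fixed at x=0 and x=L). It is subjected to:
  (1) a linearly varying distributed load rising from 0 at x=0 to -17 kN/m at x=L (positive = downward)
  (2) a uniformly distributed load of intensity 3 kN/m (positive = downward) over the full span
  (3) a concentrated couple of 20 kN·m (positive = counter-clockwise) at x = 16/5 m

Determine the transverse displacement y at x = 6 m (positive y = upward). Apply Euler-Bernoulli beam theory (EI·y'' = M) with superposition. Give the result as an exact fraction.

Load 1 — triangular load w₀=-17 kN/m (0→w₀ over full span):
  y_1 = -w₀x²(L-x)²(x+2L)/(120LEI) = -(-17)·6²·(8-6)²·(6+2·8)/(120·8·2000) = 561/20000 m
Load 2 — uniform load w=3 kN/m over full span:
  y_2 = -wx²(L-x)²/(24EI) = -3·6²·(8-6)²/(24·2000) = -9/1000 m
Load 3 — applied couple M₀=20 kN·m at a=16/5 m (b=L-a=24/5):
  y_3 = (R_Ax³/6 - M_Ax²/2 - M₀(x-a)²/2)/EI  [x>a] with R_A=18/5, M_A=12/5 = ((18/5)·6³/6 - (12/5)·6²/2 - 20·(6-(16/5))²/2)/2000 = 1/250 m
Superposition: y = Σ y_i = 461/20000 m ≈ 0.023050 m

y(6) = 461/20000 m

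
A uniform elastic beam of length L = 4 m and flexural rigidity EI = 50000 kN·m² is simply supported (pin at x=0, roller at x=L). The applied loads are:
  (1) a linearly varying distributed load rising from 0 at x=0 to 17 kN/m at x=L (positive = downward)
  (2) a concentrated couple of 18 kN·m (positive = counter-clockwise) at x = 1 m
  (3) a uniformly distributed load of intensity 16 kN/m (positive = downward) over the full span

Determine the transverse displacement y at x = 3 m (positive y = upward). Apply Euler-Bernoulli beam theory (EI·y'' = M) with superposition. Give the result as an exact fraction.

Load 1 — triangular load w₀=17 kN/m (0→w₀ over full span):
  y_1 = -w₀x(7L⁴-10L²x²+3x⁴)/(360LEI) = -17·3·(7·4⁴-10·4²·3²+3·3⁴)/(360·4·50000) = -2023/4800000 m
Load 2 — applied couple M₀=18 kN·m at a=1 m (b=L-a=3):
  y_2 = (M₀x³/(6L)-M₀(x-a)²/2+C₁x)/EI  [x>a] with C₁=M₀(3b²-L²)/(6L)=33/4 = (18·3³/(6·4)-18·(3-1)²/2+(33/4)·3)/50000 = 9/50000 m
Load 3 — uniform load w=16 kN/m over full span:
  y_3 = -wx(L³-2Lx²+x³)/(24EI) = -16·3·(4³-2·4·3²+3³)/(24·50000) = -19/25000 m
Superposition: y = Σ y_i = -4807/4800000 m ≈ -0.001001 m

y(3) = -4807/4800000 m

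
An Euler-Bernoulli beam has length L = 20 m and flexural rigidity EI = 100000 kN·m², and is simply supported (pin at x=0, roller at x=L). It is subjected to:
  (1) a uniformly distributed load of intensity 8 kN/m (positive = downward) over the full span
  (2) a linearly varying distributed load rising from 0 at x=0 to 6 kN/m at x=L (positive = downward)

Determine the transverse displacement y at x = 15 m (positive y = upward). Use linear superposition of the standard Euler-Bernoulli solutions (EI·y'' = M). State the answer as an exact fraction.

Load 1 — uniform load w=8 kN/m over full span:
  y_1 = -wx(L³-2Lx²+x³)/(24EI) = -8·15·(20³-2·20·15²+15³)/(24·100000) = -19/160 m
Load 2 — triangular load w₀=6 kN/m (0→w₀ over full span):
  y_2 = -w₀x(7L⁴-10L²x²+3x⁴)/(360LEI) = -6·15·(7·20⁴-10·20²·15²+3·15⁴)/(360·20·100000) = -119/2560 m
Superposition: y = Σ y_i = -423/2560 m ≈ -0.165234 m

y(15) = -423/2560 m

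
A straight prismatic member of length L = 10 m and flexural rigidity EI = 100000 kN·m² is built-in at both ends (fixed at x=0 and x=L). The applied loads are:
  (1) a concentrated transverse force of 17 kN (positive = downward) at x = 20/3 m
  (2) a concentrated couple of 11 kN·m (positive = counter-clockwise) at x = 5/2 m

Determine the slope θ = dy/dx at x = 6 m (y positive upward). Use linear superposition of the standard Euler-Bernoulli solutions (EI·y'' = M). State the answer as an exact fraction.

Load 1 — point force P=17 kN at a=20/3 m (b=L-a=10/3):
  θ_1 = -Pb²x(2aL-(3a+b)x)/(2L³EI)  [x≤a] = -17·(10/3)²·6·(2·(20/3)·10-(3·(20/3)+(10/3))·6)/(2·10³·100000) = 17/450000 rad
Load 2 — applied couple M₀=11 kN·m at a=5/2 m (b=L-a=15/2):
  θ_2 = (R_Ax²/2 - M_Ax - M₀(x-a))/EI  [x>a] with R_A=99/80, M_A=-33/16 = ((99/80)·6²/2 - (-33/16)·6 - 11·(6-(5/2)))/100000 = -77/2000000 rad
Superposition: θ = Σ θ_i = -13/18000000 rad ≈ -0.000001 rad

θ(6) = -13/18000000 rad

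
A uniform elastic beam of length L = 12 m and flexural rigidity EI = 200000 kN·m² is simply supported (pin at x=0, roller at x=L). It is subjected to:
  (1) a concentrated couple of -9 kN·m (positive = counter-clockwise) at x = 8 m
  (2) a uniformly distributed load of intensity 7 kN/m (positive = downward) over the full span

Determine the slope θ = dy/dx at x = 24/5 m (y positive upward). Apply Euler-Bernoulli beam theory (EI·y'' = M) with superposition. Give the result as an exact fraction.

Load 1 — applied couple M₀=-9 kN·m at a=8 m (b=L-a=4):
  θ_1 = (M₀x²/(2L)+C₁)/EI  [x≤a] with C₁=M₀(3b²-L²)/(6L)=12 = ((-9)·(24/5)²/(2·12)+12)/200000 = 21/1250000 rad
Load 2 — uniform load w=7 kN/m over full span:
  θ_2 = -w(L³-6Lx²+4x³)/(24EI) = -7·(12³-6·12·(24/5)²+4·(24/5)³)/(24·200000) = -2331/3125000 rad
Superposition: θ = Σ θ_i = -4557/6250000 rad ≈ -0.000729 rad

θ(24/5) = -4557/6250000 rad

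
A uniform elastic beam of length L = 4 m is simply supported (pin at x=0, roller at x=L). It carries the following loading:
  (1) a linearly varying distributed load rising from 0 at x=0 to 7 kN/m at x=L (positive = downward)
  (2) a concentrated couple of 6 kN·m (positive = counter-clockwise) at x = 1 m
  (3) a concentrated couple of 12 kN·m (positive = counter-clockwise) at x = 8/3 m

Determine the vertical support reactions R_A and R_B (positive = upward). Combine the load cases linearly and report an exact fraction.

R_A = 55/6 kN, R_B = 29/6 kN

Load 1 — triangular load w₀=7 kN/m (0→w₀ over full span):
  R_A = w₀L/6 = 7·4/6 = 14/3 kN
  R_B = w₀L/3 = 7·4/3 = 28/3 kN
Load 2 — applied couple M₀=6 kN·m at a=1 m (b=L-a=3):
  R_A = M₀/L = 6/4 = 3/2 kN
  R_B = -M₀/L = -6/4 = -3/2 kN
Load 3 — applied couple M₀=12 kN·m at a=8/3 m (b=L-a=4/3):
  R_A = M₀/L = 12/4 = 3 kN
  R_B = -M₀/L = -12/4 = -3 kN
Superposition: R_A = 55/6 kN, R_B = 29/6 kN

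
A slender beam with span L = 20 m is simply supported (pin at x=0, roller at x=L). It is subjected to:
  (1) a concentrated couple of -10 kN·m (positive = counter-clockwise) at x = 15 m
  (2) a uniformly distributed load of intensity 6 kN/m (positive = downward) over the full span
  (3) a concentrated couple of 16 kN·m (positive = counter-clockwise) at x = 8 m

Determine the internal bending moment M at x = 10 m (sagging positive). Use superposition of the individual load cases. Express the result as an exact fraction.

M(10) = 287 kN·m

Load 1 — applied couple M₀=-10 kN·m at a=15 m (b=L-a=5):
  M_1 = M₀x/L  [x≤a] = (-10)·10/20 = -5 kN·m
Load 2 — uniform load w=6 kN/m over full span:
  M_2 = wx(L-x)/2 = 6·10·(20-10)/2 = 300 kN·m
Load 3 — applied couple M₀=16 kN·m at a=8 m (b=L-a=12):
  M_3 = M₀x/L - M₀  [x>a] = 16·10/20 - 16 = -8 kN·m
Superposition: M = Σ M_i = 287 kN·m ≈ 287.000000 kN·m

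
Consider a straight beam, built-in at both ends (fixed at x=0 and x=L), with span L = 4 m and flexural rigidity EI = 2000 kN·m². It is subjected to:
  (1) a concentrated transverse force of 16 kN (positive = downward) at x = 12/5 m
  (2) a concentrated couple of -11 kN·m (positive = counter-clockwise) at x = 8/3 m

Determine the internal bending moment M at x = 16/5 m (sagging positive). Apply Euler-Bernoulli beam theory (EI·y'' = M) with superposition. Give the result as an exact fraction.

M(16/5) = 3772/1875 kN·m

Load 1 — point force P=16 kN at a=12/5 m (b=L-a=8/5):
  M_1 = Pa²(a+3b)(L-x)/L³ - Pa²b/L²  [x>a] = 16·(12/5)²·((12/5)+3·(8/5))·(4-(16/5))/4³ - 16·(12/5)²·(8/5)/4² = -576/625 kN·m
Load 2 — applied couple M₀=-11 kN·m at a=8/3 m (b=L-a=4/3):
  M_2 = R_Ax - M_A - M₀  [x>a] with R_A=-11/3, M_A=-11/3 = (-11/3)·(16/5) - (-11/3) - (-11) = 44/15 kN·m
Superposition: M = Σ M_i = 3772/1875 kN·m ≈ 2.011733 kN·m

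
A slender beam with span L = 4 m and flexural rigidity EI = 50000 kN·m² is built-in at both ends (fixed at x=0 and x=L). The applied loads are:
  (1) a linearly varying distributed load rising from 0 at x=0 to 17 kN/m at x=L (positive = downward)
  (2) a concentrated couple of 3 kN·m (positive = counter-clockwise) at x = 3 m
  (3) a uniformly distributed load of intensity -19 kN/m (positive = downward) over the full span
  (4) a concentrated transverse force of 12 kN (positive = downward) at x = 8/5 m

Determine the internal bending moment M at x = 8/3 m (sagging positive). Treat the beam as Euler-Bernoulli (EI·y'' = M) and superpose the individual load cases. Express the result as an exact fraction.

M(8/3) = -227887/162000 kN·m

Load 1 — triangular load w₀=17 kN/m (0→w₀ over full span):
  M_1 = 3w₀Lx/20 - w₀L²/30 - w₀x³/(6L) = 3·17·4·(8/3)/20 - 17·4²/30 - 17·(8/3)³/(6·4) = 1904/405 kN·m
Load 2 — applied couple M₀=3 kN·m at a=3 m (b=L-a=1):
  M_2 = R_Ax - M_A  [x≤a] with R_A=27/32, M_A=15/16 = (27/32)·(8/3) - (15/16) = 21/16 kN·m
Load 3 — uniform load w=-19 kN/m over full span:
  M_3 = wLx/2 - wL²/12 - wx²/2 = (-19)·4·(8/3)/2 - (-19)·4²/12 - (-19)·(8/3)²/2 = -76/9 kN·m
Load 4 — point force P=12 kN at a=8/5 m (b=L-a=12/5):
  M_4 = Pa²(a+3b)(L-x)/L³ - Pa²b/L²  [x>a] = 12·(8/5)²·((8/5)+3·(12/5))·(4-(8/3))/4³ - 12·(8/5)²·(12/5)/4² = 128/125 kN·m
Superposition: M = Σ M_i = -227887/162000 kN·m ≈ -1.406710 kN·m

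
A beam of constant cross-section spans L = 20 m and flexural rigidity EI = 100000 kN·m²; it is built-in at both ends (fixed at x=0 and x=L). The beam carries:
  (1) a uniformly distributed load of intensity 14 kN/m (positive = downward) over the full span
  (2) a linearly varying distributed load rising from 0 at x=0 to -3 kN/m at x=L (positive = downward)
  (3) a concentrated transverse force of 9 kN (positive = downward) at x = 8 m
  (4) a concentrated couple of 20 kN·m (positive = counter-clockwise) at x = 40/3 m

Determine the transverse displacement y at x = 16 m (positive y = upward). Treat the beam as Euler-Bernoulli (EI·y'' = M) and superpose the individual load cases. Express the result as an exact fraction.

y(16) = -78092/3515625 m

Load 1 — uniform load w=14 kN/m over full span:
  y_1 = -wx²(L-x)²/(24EI) = -14·16²·(20-16)²/(24·100000) = -224/9375 m
Load 2 — triangular load w₀=-3 kN/m (0→w₀ over full span):
  y_2 = -w₀x²(L-x)²(x+2L)/(120LEI) = -(-3)·16²·(20-16)²·(16+2·20)/(120·20·100000) = 224/78125 m
Load 3 — point force P=9 kN at a=8 m (b=L-a=12):
  y_3 = -Pa²(L-x)²(3bL-(3b+a)(L-x))/(6L³EI)  [x>a] = -9·8²·(20-16)²·(3·12·20-(3·12+8)·(20-16))/(6·20³·100000) = -408/390625 m
Load 4 — applied couple M₀=20 kN·m at a=40/3 m (b=L-a=20/3):
  y_4 = (R_Ax³/6 - M_Ax²/2 - M₀(x-a)²/2)/EI  [x>a] with R_A=4/3, M_A=20/3 = ((4/3)·16³/6 - (20/3)·16²/2 - 20·(16-(40/3))²/2)/100000 = -4/28125 m
Superposition: y = Σ y_i = -78092/3515625 m ≈ -0.022213 m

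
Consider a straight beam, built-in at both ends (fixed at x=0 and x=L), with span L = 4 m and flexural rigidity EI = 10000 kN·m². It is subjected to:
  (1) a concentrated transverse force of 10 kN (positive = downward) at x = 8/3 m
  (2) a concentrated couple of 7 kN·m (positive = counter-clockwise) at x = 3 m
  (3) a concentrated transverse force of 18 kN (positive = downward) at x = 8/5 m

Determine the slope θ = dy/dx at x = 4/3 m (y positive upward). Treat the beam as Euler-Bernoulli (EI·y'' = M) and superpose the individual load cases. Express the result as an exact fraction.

θ(4/3) = -380827/607500000 rad

Load 1 — point force P=10 kN at a=8/3 m (b=L-a=4/3):
  θ_1 = -Pb²x(2aL-(3a+b)x)/(2L³EI)  [x≤a] = -10·(4/3)²·(4/3)·(2·(8/3)·4-(3·(8/3)+(4/3))·(4/3))/(2·4³·10000) = -1/6075 rad
Load 2 — applied couple M₀=7 kN·m at a=3 m (b=L-a=1):
  θ_2 = (R_Ax²/2 - M_Ax)/EI  [x≤a] with R_A=63/32, M_A=35/16 = ((63/32)·(4/3)²/2 - (35/16)·(4/3))/10000 = -7/60000 rad
Load 3 — point force P=18 kN at a=8/5 m (b=L-a=12/5):
  θ_3 = -Pb²x(2aL-(3a+b)x)/(2L³EI)  [x≤a] = -18·(12/5)²·(4/3)·(2·(8/5)·4-(3·(8/5)+(12/5))·(4/3))/(2·4³·10000) = -27/78125 rad
Superposition: θ = Σ θ_i = -380827/607500000 rad ≈ -0.000627 rad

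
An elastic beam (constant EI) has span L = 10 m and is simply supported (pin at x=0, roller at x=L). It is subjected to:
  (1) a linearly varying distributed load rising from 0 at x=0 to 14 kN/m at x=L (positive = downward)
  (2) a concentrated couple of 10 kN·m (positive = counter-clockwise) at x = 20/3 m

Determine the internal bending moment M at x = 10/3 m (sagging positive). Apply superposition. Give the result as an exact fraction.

M(10/3) = 5870/81 kN·m

Load 1 — triangular load w₀=14 kN/m (0→w₀ over full span):
  M_1 = w₀Lx/6 - w₀x³/(6L) = 14·10·(10/3)/6 - 14·(10/3)³/(6·10) = 5600/81 kN·m
Load 2 — applied couple M₀=10 kN·m at a=20/3 m (b=L-a=10/3):
  M_2 = M₀x/L  [x≤a] = 10·(10/3)/10 = 10/3 kN·m
Superposition: M = Σ M_i = 5870/81 kN·m ≈ 72.469136 kN·m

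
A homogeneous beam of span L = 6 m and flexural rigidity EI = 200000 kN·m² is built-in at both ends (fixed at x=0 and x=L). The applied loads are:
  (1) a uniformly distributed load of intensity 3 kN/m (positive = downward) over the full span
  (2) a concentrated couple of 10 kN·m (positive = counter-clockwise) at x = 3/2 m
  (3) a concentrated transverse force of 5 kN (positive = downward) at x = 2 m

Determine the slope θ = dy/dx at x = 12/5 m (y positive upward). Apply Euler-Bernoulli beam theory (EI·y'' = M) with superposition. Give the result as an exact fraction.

θ(12/5) = -523/50000000 rad

Load 1 — uniform load w=3 kN/m over full span:
  θ_1 = -wx(L-x)(L-2x)/(12EI) = -3·(12/5)·(6-(12/5))·(6-2·(12/5))/(12·200000) = -81/6250000 rad
Load 2 — applied couple M₀=10 kN·m at a=3/2 m (b=L-a=9/2):
  θ_2 = (R_Ax²/2 - M_Ax - M₀(x-a))/EI  [x>a] with R_A=15/8, M_A=-15/8 = ((15/8)·(12/5)²/2 - (-15/8)·(12/5) - 10·((12/5)-(3/2)))/200000 = 9/2000000 rad
Load 3 — point force P=5 kN at a=2 m (b=L-a=4):
  θ_3 = Pa²(L-x)(2bL-(3b+a)(L-x))/(2L³EI)  [x>a] = 5·2²·(6-(12/5))·(2·4·6-(3·4+2)·(6-(12/5)))/(2·6³·200000) = -1/500000 rad
Superposition: θ = Σ θ_i = -523/50000000 rad ≈ -0.000010 rad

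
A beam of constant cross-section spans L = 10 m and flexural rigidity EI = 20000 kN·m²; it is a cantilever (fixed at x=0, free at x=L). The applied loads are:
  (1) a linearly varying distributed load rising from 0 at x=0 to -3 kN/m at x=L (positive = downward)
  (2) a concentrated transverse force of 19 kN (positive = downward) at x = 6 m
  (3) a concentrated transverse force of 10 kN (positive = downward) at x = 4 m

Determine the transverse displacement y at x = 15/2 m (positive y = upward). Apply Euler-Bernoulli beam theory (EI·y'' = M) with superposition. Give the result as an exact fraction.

Load 1 — triangular load w₀=-3 kN/m (0→w₀ over full span):
  y_1 = (w₀Lx³/12-w₀L²x²/6-w₀x⁵/(120L))/EI = ((-3)·10·(15/2)³/12-(-3)·10²·(15/2)²/6-(-3)·(15/2)⁵/(120·10))/20000 = 7443/81920 m
Load 2 — point force P=19 kN at a=6 m (b=L-a=4):
  y_2 = -Pa²(3x-a)/(6EI)  [x>a] = -19·6²·(3·(15/2)-6)/(6·20000) = -1881/20000 m
Load 3 — point force P=10 kN at a=4 m (b=L-a=6):
  y_3 = -Pa²(3x-a)/(6EI)  [x>a] = -10·4²·(3·(15/2)-4)/(6·20000) = -37/1500 m
Superposition: y = Σ y_i = -855851/30720000 m ≈ -0.027860 m

y(15/2) = -855851/30720000 m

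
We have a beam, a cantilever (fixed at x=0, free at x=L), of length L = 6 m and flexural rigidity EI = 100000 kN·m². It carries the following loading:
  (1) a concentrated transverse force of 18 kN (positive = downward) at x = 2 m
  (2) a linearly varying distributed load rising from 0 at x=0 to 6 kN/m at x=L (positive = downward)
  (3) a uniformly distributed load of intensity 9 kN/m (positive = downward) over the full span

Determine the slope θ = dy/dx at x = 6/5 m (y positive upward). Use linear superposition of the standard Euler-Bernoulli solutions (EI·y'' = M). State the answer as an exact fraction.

Load 1 — point force P=18 kN at a=2 m (b=L-a=4):
  θ_1 = -Px(2a-x)/(2EI)  [x≤a] = -18·(6/5)·(2·2-(6/5))/(2·100000) = -189/625000 rad
Load 2 — triangular load w₀=6 kN/m (0→w₀ over full span):
  θ_2 = (w₀Lx²/4-w₀L²x/3-w₀x⁴/(24L))/EI = (6·6·(6/5)²/4-6·6²·(6/5)/3-6·(6/5)⁴/(24·6))/100000 = -22977/31250000 rad
Load 3 — uniform load w=9 kN/m over full span:
  θ_3 = -wx(x²-3Lx+3L²)/(6EI) = -9·(6/5)·((6/5)²-3·6·(6/5)+3·6²)/(6·100000) = -4941/3125000 rad
Superposition: θ = Σ θ_i = -81837/31250000 rad ≈ -0.002619 rad

θ(6/5) = -81837/31250000 rad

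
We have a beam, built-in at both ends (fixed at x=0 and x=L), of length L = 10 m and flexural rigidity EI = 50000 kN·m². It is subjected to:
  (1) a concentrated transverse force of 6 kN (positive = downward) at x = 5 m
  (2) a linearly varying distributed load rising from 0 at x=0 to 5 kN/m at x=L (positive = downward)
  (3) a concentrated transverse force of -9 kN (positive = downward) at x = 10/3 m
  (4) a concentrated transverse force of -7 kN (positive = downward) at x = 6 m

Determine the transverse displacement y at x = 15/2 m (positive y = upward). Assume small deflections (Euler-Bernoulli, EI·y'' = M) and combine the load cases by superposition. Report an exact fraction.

y(15/2) = -19781/46080000 m

Load 1 — point force P=6 kN at a=5 m (b=L-a=5):
  y_1 = -Pa²(L-x)²(3bL-(3b+a)(L-x))/(6L³EI)  [x>a] = -6·5²·(10-(15/2))²·(3·5·10-(3·5+5)·(10-(15/2)))/(6·10³·50000) = -1/3200 m
Load 2 — triangular load w₀=5 kN/m (0→w₀ over full span):
  y_2 = -w₀x²(L-x)²(x+2L)/(120LEI) = -5·(15/2)²·(10-(15/2))²·((15/2)+2·10)/(120·10·50000) = -33/40960 m
Load 3 — point force P=-9 kN at a=10/3 m (b=L-a=20/3):
  y_3 = -Pa²(L-x)²(3bL-(3b+a)(L-x))/(6L³EI)  [x>a] = -(-9)·(10/3)²·(10-(15/2))²·(3·(20/3)·10-(3·(20/3)+(10/3))·(10-(15/2)))/(6·10³·50000) = 17/57600 m
Load 4 — point force P=-7 kN at a=6 m (b=L-a=4):
  y_4 = -Pa²(L-x)²(3bL-(3b+a)(L-x))/(6L³EI)  [x>a] = -(-7)·6²·(10-(15/2))²·(3·4·10-(3·4+6)·(10-(15/2)))/(6·10³·50000) = 63/160000 m
Superposition: y = Σ y_i = -19781/46080000 m ≈ -0.000429 m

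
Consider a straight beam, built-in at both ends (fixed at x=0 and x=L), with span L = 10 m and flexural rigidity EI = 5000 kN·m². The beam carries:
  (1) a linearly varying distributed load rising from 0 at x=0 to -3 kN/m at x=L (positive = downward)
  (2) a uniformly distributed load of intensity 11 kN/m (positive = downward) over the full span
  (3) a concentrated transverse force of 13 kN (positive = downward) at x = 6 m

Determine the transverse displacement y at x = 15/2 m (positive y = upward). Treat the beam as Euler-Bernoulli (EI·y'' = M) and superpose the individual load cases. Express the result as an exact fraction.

Load 1 — triangular load w₀=-3 kN/m (0→w₀ over full span):
  y_1 = -w₀x²(L-x)²(x+2L)/(120LEI) = -(-3)·(15/2)²·(10-(15/2))²·((15/2)+2·10)/(120·10·5000) = 99/20480 m
Load 2 — uniform load w=11 kN/m over full span:
  y_2 = -wx²(L-x)²/(24EI) = -11·(15/2)²·(10-(15/2))²/(24·5000) = -33/1024 m
Load 3 — point force P=13 kN at a=6 m (b=L-a=4):
  y_3 = -Pa²(L-x)²(3bL-(3b+a)(L-x))/(6L³EI)  [x>a] = -13·6²·(10-(15/2))²·(3·4·10-(3·4+6)·(10-(15/2)))/(6·10³·5000) = -117/16000 m
Superposition: y = Σ y_i = -17769/512000 m ≈ -0.034705 m

y(15/2) = -17769/512000 m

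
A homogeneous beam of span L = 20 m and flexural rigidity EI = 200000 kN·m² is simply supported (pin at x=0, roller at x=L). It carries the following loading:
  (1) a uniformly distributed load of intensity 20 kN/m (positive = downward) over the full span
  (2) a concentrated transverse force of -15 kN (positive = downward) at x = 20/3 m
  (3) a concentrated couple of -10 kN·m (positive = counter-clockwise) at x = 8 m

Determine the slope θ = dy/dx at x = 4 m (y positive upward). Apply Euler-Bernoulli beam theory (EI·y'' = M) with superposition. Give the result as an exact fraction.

Load 1 — uniform load w=20 kN/m over full span:
  θ_1 = -w(L³-6Lx²+4x³)/(24EI) = -20·(20³-6·20·4²+4·4³)/(24·200000) = -33/1250 rad
Load 2 — point force P=-15 kN at a=20/3 m (b=L-a=40/3):
  θ_2 = -Pb(L²-b²-3x²)/(6LEI)  [x≤a] = -(-15)·(40/3)·(20²-(40/3)²-3·4²)/(6·20·200000) = 49/33750 rad
Load 3 — applied couple M₀=-10 kN·m at a=8 m (b=L-a=12):
  θ_3 = (M₀x²/(2L)+C₁)/EI  [x≤a] with C₁=M₀(3b²-L²)/(6L)=-8/3 = ((-10)·4²/(2·20)+(-8/3))/200000 = -1/30000 rad
Superposition: θ = Σ θ_i = -1349/54000 rad ≈ -0.024981 rad

θ(4) = -1349/54000 rad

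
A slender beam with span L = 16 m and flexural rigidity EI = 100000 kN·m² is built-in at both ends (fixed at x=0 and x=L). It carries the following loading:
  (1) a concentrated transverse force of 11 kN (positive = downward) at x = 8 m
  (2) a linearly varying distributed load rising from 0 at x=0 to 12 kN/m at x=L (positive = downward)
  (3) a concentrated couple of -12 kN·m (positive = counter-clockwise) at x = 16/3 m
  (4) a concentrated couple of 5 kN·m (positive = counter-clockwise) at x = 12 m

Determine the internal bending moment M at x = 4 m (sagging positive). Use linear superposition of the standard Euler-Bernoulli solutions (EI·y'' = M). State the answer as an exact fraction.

Load 1 — point force P=11 kN at a=8 m (b=L-a=8):
  M_1 = Pb²(3a+b)x/L³ - Pab²/L²  [x≤a] = 11·8²·(3·8+8)·4/16³ - 11·8·8²/16² = 0 kN·m
Load 2 — triangular load w₀=12 kN/m (0→w₀ over full span):
  M_2 = 3w₀Lx/20 - w₀L²/30 - w₀x³/(6L) = 3·12·16·4/20 - 12·16²/30 - 12·4³/(6·16) = 24/5 kN·m
Load 3 — applied couple M₀=-12 kN·m at a=16/3 m (b=L-a=32/3):
  M_3 = R_Ax - M_A  [x≤a] with R_A=-1, M_A=0 = (-1)·4 - 0 = -4 kN·m
Load 4 — applied couple M₀=5 kN·m at a=12 m (b=L-a=4):
  M_4 = R_Ax - M_A  [x≤a] with R_A=45/128, M_A=25/16 = (45/128)·4 - (25/16) = -5/32 kN·m
Superposition: M = Σ M_i = 103/160 kN·m ≈ 0.643750 kN·m

M(4) = 103/160 kN·m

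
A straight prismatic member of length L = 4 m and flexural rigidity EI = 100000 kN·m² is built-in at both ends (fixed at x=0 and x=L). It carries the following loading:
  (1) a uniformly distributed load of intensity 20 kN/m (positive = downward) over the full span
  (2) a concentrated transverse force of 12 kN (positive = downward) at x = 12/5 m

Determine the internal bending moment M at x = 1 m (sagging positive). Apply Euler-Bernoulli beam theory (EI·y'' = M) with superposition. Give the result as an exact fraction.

Load 1 — uniform load w=20 kN/m over full span:
  M_1 = wLx/2 - wL²/12 - wx²/2 = 20·4·1/2 - 20·4²/12 - 20·1²/2 = 10/3 kN·m
Load 2 — point force P=12 kN at a=12/5 m (b=L-a=8/5):
  M_2 = Pb²(3a+b)x/L³ - Pab²/L²  [x≤a] = 12·(8/5)²·(3·(12/5)+(8/5))·1/4³ - 12·(12/5)·(8/5)²/4² = -48/125 kN·m
Superposition: M = Σ M_i = 1106/375 kN·m ≈ 2.949333 kN·m

M(1) = 1106/375 kN·m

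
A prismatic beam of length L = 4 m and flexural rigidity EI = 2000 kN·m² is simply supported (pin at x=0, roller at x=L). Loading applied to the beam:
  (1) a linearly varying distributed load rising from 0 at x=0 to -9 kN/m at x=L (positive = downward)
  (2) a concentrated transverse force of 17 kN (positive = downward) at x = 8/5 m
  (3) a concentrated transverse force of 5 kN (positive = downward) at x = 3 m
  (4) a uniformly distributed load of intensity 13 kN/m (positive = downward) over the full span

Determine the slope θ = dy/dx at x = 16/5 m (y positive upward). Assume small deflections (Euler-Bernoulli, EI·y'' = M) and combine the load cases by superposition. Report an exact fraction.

Load 1 — triangular load w₀=-9 kN/m (0→w₀ over full span):
  θ_1 = -w₀(7L⁴-30L²x²+15x⁴)/(360LEI) = -(-9)·(7·4⁴-30·4²·(16/5)²+15·(16/5)⁴)/(360·4·2000) = -757/156250 rad
Load 2 — point force P=17 kN at a=8/5 m (b=L-a=12/5):
  θ_2 = -Pa(2L²-6Lx+3x²+a²)/(6LEI)  [x>a] = -17·(8/5)·(2·4²-6·4·(16/5)+3·(16/5)²+(8/5)²)/(6·4·2000) = 102/15625 rad
Load 3 — point force P=5 kN at a=3 m (b=L-a=1):
  θ_3 = -Pa(2L²-6Lx+3x²+a²)/(6LEI)  [x>a] = -5·3·(2·4²-6·4·(16/5)+3·(16/5)²+3²)/(6·4·2000) = 127/80000 rad
Load 4 — uniform load w=13 kN/m over full span:
  θ_4 = -w(L³-6Lx²+4x³)/(24EI) = -13·(4³-6·4·(16/5)²+4·(16/5)³)/(24·2000) = 429/31250 rad
Superposition: θ = Σ θ_i = 169987/10000000 rad ≈ 0.016999 rad

θ(16/5) = 169987/10000000 rad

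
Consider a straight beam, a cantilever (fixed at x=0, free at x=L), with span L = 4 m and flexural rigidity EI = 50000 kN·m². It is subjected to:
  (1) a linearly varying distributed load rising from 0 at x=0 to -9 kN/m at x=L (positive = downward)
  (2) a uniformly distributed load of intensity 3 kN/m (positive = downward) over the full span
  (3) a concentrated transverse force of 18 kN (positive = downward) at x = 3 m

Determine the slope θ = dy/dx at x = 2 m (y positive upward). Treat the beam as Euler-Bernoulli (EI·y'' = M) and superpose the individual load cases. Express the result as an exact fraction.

θ(2) = -77/100000 rad

Load 1 — triangular load w₀=-9 kN/m (0→w₀ over full span):
  θ_1 = (w₀Lx²/4-w₀L²x/3-w₀x⁴/(24L))/EI = ((-9)·4·2²/4-(-9)·4²·2/3-(-9)·2⁴/(24·4))/50000 = 123/100000 rad
Load 2 — uniform load w=3 kN/m over full span:
  θ_2 = -wx(x²-3Lx+3L²)/(6EI) = -3·2·(2²-3·4·2+3·4²)/(6·50000) = -7/12500 rad
Load 3 — point force P=18 kN at a=3 m (b=L-a=1):
  θ_3 = -Px(2a-x)/(2EI)  [x≤a] = -18·2·(2·3-2)/(2·50000) = -9/6250 rad
Superposition: θ = Σ θ_i = -77/100000 rad ≈ -0.000770 rad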